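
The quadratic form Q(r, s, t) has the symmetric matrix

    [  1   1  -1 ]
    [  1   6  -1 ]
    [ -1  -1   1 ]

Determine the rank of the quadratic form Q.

Row-reducing A symmetrically gives the diagonal entries 1, 5, 0.
Counting signs: 2 positive, 1 zero.
The rank is the number of nonzero pivots: 2.

2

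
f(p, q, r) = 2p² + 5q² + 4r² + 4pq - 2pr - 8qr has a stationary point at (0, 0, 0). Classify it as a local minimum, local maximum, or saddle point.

local minimum

The Hessian at the origin is H = [[4, 4, -2], [4, 10, -8], [-2, -8, 8]].
Applying the same elementary operations to the rows and columns of H produces a congruent diagonal matrix with entries 4, 6, 1.
So there are 3 positive pivots.
H is positive definite, so the origin is a strict local minimum.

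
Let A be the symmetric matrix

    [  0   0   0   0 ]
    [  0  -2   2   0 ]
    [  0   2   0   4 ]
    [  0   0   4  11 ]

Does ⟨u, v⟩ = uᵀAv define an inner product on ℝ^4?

no

Congruent diagonalization of A (simultaneous row and column reduction) yields pivots 0, -2, 2, 3.
So there are 2 positive, 1 negative, 1 zero pivots.
Hence Q is indefinite.
⟨·,·⟩ is an inner product exactly when A is positive definite.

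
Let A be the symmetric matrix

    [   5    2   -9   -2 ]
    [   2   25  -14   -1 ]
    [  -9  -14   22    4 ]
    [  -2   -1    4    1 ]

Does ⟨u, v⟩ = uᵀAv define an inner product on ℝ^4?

Leading principal minors: Δ_1 = 5, Δ_2 = 121, Δ_3 = 161, Δ_4 = 20.
All leading principal minors are positive, so by Sylvester's criterion Q is positive definite.
⟨·,·⟩ is an inner product exactly when A is positive definite.

yes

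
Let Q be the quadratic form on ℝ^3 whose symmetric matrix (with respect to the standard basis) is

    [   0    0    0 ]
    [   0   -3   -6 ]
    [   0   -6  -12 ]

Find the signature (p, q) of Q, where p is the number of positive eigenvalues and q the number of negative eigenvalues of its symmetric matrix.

Row-reducing A symmetrically gives the diagonal entries 0, -3, 0.
That gives 1 negative, 2 zero pivots.

(0, 1)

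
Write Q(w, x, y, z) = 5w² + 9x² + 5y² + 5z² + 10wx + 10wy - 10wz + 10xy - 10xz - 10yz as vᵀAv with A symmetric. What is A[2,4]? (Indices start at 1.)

-5

The coefficient of x·z in Q is -10. For a symmetric A this equals A[2,4] + A[4,2] = 2·A[2,4].
So A[2,4] = -10/2 = -5.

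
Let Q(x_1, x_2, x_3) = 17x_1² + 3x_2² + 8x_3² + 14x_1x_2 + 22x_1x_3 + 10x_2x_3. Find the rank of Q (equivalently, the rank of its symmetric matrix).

3

The symmetric matrix is A = [[17, 7, 11], [7, 3, 5], [11, 5, 8]].
An LDLᵀ factorisation of A has diagonal entries 17, 2/17, -1.
That gives 2 positive, 1 negative pivots.
The rank is the number of nonzero pivots: 3.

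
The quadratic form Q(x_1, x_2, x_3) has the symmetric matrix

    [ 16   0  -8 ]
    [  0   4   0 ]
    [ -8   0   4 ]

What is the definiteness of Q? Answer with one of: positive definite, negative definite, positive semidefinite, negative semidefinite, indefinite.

positive semidefinite

Congruent diagonalization of A (simultaneous row and column reduction) yields pivots 16, 4, 0.
That gives 2 positive, 1 zero pivots.
Hence Q is positive semidefinite.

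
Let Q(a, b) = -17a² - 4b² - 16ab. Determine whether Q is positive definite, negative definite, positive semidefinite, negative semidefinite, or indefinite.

negative definite

The symmetric matrix is A = [[-17, -8], [-8, -4]].
Symmetric row and column elimination reduces A to a congruent diagonal form with pivots -17, -4/17.
That gives 2 negative pivots.
Hence Q is negative definite.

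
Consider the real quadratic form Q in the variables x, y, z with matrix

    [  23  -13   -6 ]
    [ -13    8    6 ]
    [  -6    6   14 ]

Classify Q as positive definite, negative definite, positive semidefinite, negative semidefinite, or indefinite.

positive definite

Leading principal minors: Δ_1 = 23, Δ_2 = 15, Δ_3 = 30.
All leading principal minors are positive, so by Sylvester's criterion Q is positive definite.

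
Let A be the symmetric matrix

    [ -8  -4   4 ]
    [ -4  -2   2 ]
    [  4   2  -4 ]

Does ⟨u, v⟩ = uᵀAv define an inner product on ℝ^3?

Symmetric row and column elimination reduces A to a congruent diagonal form with pivots -8, 0, -2.
So there are 2 negative, 1 zero pivots.
Hence Q is negative semidefinite.
⟨·,·⟩ is an inner product exactly when A is positive definite.

no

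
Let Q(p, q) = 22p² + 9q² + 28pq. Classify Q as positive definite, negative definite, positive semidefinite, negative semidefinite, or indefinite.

positive definite

The symmetric matrix of Q is [[22, 14], [14, 9]].
For the 2×2 matrix [[22, 14], [14, 9]]: det = 22·9 − (14)² = 2, trace = 31.
det > 0 so both eigenvalues share the sign of the trace; trace = 31 > 0 ⇒ both positive.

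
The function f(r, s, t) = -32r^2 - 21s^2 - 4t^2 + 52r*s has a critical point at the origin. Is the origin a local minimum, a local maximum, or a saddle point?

The Hessian at the origin is H = [[-64, 52, 0], [52, -42, 0], [0, 0, -8]].
An LDLᵀ factorisation of H has diagonal entries -64, 1/4, -8.
That gives 1 positive, 2 negative pivots.
H is indefinite, so the origin is a saddle point.

saddle point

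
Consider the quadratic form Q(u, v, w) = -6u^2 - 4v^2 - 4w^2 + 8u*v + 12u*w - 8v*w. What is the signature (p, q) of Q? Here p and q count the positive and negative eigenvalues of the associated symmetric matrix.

(1, 2)

The associated matrix is A = [[-6, 4, 6], [4, -4, -4], [6, -4, -4]].
Congruent diagonalization of A (simultaneous row and column reduction) yields pivots -6, -4/3, 2.
That gives 1 positive, 2 negative pivots.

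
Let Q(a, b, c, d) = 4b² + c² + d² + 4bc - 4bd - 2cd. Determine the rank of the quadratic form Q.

1

The associated matrix is A = [[0, 0, 0, 0], [0, 4, 2, -2], [0, 2, 1, -1], [0, -2, -1, 1]].
Congruent diagonalization of A (simultaneous row and column reduction) yields pivots 0, 4, 0, 0.
So there are 1 positive, 3 zero pivots.
The rank is the number of nonzero pivots: 1.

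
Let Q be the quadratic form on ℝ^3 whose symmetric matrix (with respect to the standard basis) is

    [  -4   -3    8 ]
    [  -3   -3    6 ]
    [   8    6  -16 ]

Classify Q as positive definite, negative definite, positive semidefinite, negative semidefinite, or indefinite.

negative semidefinite

Row-reducing A symmetrically gives the diagonal entries -4, -3/4, 0.
That gives 2 negative, 1 zero pivots.
Hence Q is negative semidefinite.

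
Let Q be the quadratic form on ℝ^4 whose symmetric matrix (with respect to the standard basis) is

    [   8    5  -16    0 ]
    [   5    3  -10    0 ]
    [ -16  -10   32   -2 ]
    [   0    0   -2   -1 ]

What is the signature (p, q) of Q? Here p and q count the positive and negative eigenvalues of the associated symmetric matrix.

(2, 2)

By Sylvester's law of inertia any congruent diagonalization of A has 2 positive, 2 negative and 0 zero entries.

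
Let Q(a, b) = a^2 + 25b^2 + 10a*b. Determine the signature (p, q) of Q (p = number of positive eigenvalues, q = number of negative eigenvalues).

The symmetric matrix is A = [[1, 5], [5, 25]].
Symmetric row and column elimination reduces A to a congruent diagonal form with pivots 1, 0.
That gives 1 positive, 1 zero pivots.

(1, 0)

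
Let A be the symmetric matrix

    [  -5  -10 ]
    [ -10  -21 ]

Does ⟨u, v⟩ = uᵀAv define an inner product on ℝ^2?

no

Applying the same elementary operations to the rows and columns of A produces a congruent diagonal matrix with entries -5, -1.
So there are 2 negative pivots.
Hence Q is negative definite.
⟨·,·⟩ is an inner product exactly when A is positive definite.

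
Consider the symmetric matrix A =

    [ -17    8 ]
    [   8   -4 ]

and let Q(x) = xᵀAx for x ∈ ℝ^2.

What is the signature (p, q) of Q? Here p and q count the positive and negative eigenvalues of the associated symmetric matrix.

(0, 2)

Applying the same elementary operations to the rows and columns of A produces a congruent diagonal matrix with entries -17, -4/17.
That gives 2 negative pivots.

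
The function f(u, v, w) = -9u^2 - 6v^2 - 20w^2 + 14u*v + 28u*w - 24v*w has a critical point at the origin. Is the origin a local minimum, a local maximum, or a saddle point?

saddle point

The Hessian at the origin is H = [[-18, 14, 28], [14, -12, -24], [28, -24, -40]].
Symmetric row and column elimination reduces H to a congruent diagonal form with pivots -18, -10/9, 8.
Counting signs: 1 positive, 2 negative.
H is indefinite, so the origin is a saddle point.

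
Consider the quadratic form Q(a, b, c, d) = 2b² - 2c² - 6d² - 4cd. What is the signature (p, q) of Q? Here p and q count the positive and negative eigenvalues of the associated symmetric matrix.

(1, 2)

The associated matrix is A = [[0, 0, 0, 0], [0, 2, 0, 0], [0, 0, -2, -2], [0, 0, -2, -6]].
Row-reducing A symmetrically gives the diagonal entries 0, 2, -2, -4.
Counting signs: 1 positive, 2 negative, 1 zero.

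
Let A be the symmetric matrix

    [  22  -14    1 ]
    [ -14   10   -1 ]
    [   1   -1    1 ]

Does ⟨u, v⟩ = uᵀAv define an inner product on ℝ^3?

yes

Applying the same elementary operations to the rows and columns of A produces a congruent diagonal matrix with entries 22, 12/11, 5/6.
So there are 3 positive pivots.
Hence Q is positive definite.
⟨·,·⟩ is an inner product exactly when A is positive definite.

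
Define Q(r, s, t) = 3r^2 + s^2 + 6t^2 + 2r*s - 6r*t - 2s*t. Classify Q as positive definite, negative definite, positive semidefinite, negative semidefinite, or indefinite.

The symmetric matrix of Q is A = [[3, 1, -3], [1, 1, -1], [-3, -1, 6]].
Leading principal minors: Δ_1 = 3, Δ_2 = 2, Δ_3 = 6.
All leading principal minors are positive, so by Sylvester's criterion Q is positive definite.

positive definite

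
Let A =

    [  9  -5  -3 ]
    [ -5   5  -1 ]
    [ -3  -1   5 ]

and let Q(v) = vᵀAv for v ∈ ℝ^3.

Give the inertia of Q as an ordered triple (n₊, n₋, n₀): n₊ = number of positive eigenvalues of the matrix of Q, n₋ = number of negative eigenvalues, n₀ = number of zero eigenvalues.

(3, 0, 0)

Applying the same elementary operations to the rows and columns of A produces a congruent diagonal matrix with entries 9, 20/9, 4/5.
That gives 3 positive pivots.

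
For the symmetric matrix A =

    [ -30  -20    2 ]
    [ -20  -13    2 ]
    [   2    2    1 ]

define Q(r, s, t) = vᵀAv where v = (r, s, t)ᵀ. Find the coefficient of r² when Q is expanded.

The coefficient of r² is the diagonal entry A[1,1] = -30.

-30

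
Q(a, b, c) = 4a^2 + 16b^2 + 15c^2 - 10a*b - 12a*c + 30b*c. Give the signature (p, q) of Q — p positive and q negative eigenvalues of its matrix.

The associated matrix is A = [[4, -5, -6], [-5, 16, 15], [-6, 15, 15]].
Row-reducing A symmetrically gives the diagonal entries 4, 39/4, 3/13.
So there are 3 positive pivots.

(3, 0)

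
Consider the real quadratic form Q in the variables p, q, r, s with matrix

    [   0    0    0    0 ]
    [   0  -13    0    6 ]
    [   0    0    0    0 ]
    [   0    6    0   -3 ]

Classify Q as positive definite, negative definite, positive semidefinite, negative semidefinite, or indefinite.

negative semidefinite

Row-reducing A symmetrically gives the diagonal entries 0, -13, 0, -3/13.
Counting signs: 2 negative, 2 zero.
Hence Q is negative semidefinite.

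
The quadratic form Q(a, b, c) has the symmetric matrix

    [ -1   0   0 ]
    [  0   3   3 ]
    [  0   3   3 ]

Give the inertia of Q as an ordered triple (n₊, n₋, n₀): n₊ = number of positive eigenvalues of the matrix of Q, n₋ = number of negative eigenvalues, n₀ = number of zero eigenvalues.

(1, 1, 1)

Congruent diagonalization of A (simultaneous row and column reduction) yields pivots -1, 3, 0.
That gives 1 positive, 1 negative, 1 zero pivots.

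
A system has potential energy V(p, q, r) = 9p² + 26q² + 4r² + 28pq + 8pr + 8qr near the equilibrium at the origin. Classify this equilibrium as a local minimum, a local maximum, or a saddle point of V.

The Hessian at the origin is H = [[18, 28, 8], [28, 52, 8], [8, 8, 8]].
Congruent diagonalization of H (simultaneous row and column reduction) yields pivots 18, 76/9, 40/19.
That gives 3 positive pivots.
H is positive definite, so the origin is a strict local minimum.

local minimum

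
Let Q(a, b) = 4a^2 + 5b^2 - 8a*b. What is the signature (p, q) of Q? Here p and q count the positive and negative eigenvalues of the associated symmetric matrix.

(2, 0)

The associated matrix is A = [[4, -4], [-4, 5]].
Row-reducing A symmetrically gives the diagonal entries 4, 1.
Counting signs: 2 positive.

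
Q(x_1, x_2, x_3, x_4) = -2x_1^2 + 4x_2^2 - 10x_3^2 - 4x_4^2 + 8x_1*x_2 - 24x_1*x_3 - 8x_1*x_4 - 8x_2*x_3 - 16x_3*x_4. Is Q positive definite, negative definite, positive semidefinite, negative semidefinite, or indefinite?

indefinite

The associated matrix is A = [[-2, 4, -12, -4], [4, 4, -4, 0], [-12, -4, -10, -8], [-4, 0, -8, -4]].
Row-reducing A symmetrically gives the diagonal entries -2, 12, -10/3, 4/5.
Counting signs: 2 positive, 2 negative.
Hence Q is indefinite.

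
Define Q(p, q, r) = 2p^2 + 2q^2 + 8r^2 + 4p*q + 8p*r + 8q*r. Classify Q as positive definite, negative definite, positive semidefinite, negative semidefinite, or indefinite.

The symmetric matrix is A = [[2, 2, 4], [2, 2, 4], [4, 4, 8]].
Symmetric row and column elimination reduces A to a congruent diagonal form with pivots 2, 0, 0.
That gives 1 positive, 2 zero pivots.
Hence Q is positive semidefinite.

positive semidefinite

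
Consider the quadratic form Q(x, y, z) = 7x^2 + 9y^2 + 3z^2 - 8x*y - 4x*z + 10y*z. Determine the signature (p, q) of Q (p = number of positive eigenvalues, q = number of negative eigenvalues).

The symmetric matrix is A = [[7, -4, -2], [-4, 9, 5], [-2, 5, 3]].
Congruent diagonalization of A (simultaneous row and column reduction) yields pivots 7, 47/7, 10/47.
So there are 3 positive pivots.

(3, 0)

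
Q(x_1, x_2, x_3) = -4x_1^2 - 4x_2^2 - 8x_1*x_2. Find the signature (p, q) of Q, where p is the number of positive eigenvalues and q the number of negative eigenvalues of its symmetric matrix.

Write A = [[-4, -4, 0], [-4, -4, 0], [0, 0, 0]].
Applying the same elementary operations to the rows and columns of A produces a congruent diagonal matrix with entries -4, 0, 0.
So there are 1 negative, 2 zero pivots.

(0, 1)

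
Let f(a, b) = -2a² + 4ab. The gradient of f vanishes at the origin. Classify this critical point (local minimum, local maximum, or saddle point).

saddle point

The Hessian at the origin is H = [[-4, 4], [4, 0]].
det H = -4·0 − (4)² = -16 < 0, so H is indefinite.
Therefore the origin is a saddle point.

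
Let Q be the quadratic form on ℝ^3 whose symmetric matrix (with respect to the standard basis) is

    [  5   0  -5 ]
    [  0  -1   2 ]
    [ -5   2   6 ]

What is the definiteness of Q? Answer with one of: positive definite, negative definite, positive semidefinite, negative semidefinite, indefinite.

indefinite

Applying the same elementary operations to the rows and columns of A produces a congruent diagonal matrix with entries 5, -1, 5.
So there are 2 positive, 1 negative pivots.
Hence Q is indefinite.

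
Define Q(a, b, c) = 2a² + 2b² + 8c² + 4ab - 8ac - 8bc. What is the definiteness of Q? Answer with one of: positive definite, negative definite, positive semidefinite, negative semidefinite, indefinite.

The symmetric matrix is A = [[2, 2, -4], [2, 2, -4], [-4, -4, 8]].
Applying the same elementary operations to the rows and columns of A produces a congruent diagonal matrix with entries 2, 0, 0.
That gives 1 positive, 2 zero pivots.
Hence Q is positive semidefinite.

positive semidefinite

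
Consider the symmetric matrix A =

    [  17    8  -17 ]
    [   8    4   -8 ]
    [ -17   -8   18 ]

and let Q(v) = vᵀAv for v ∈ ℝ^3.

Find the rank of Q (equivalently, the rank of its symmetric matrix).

3

Applying the same elementary operations to the rows and columns of A produces a congruent diagonal matrix with entries 17, 4/17, 1.
That gives 3 positive pivots.
The rank is the number of nonzero pivots: 3.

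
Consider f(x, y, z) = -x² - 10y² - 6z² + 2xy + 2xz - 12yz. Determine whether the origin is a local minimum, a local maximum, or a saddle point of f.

local maximum

The Hessian at the origin is H = [[-2, 2, 2], [2, -20, -12], [2, -12, -12]].
Applying the same elementary operations to the rows and columns of H produces a congruent diagonal matrix with entries -2, -18, -40/9.
Counting signs: 3 negative.
H is negative definite, so the origin is a strict local maximum.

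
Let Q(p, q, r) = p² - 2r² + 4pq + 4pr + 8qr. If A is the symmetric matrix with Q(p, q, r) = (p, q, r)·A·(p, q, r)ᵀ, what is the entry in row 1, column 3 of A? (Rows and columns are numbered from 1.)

2

The coefficient of p·r in Q is 4. For a symmetric A this equals A[1,3] + A[3,1] = 2·A[1,3].
So A[1,3] = 4/2 = 2.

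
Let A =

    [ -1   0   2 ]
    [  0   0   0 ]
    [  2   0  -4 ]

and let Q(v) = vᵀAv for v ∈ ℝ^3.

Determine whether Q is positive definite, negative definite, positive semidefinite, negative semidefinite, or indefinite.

negative semidefinite

Applying the same elementary operations to the rows and columns of A produces a congruent diagonal matrix with entries -1, 0, 0.
Counting signs: 1 negative, 2 zero.
Hence Q is negative semidefinite.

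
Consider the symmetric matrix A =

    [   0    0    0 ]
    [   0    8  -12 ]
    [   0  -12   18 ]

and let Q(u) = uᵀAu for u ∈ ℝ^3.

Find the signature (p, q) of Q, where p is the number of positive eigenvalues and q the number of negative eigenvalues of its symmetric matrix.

Symmetric row and column elimination reduces A to a congruent diagonal form with pivots 0, 8, 0.
So there are 1 positive, 2 zero pivots.

(1, 0)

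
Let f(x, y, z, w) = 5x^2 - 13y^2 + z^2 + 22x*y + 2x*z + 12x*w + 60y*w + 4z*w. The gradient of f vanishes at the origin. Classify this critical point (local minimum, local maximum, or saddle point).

saddle point

The Hessian at the origin is H = [[10, 22, 2, 12], [22, -26, 0, 60], [2, 0, 2, 4], [12, 60, 4, 0]].
An LDLᵀ factorisation of H has diagonal entries 10, -372/5, 173/93, 120/173.
Counting signs: 3 positive, 1 negative.
H is indefinite, so the origin is a saddle point.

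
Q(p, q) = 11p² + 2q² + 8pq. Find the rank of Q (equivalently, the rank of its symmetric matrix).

Write A = [[11, 4], [4, 2]].
Congruent diagonalization of A (simultaneous row and column reduction) yields pivots 11, 6/11.
So there are 2 positive pivots.
The rank is the number of nonzero pivots: 2.

2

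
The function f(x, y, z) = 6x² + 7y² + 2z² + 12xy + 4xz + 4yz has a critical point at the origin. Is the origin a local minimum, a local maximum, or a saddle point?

local minimum

The Hessian at the origin is H = [[12, 12, 4], [12, 14, 4], [4, 4, 4]].
An LDLᵀ factorisation of H has diagonal entries 12, 2, 8/3.
Counting signs: 3 positive.
H is positive definite, so the origin is a strict local minimum.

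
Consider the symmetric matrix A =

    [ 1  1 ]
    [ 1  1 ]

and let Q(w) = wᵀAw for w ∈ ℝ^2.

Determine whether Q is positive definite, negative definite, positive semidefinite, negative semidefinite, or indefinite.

For the 2×2 matrix [[1, 1], [1, 1]]: det = 1·1 − (1)² = 0, trace = 2.
det = 0 so one eigenvalue is zero; the form is semidefinite with the sign of the trace.

positive semidefinite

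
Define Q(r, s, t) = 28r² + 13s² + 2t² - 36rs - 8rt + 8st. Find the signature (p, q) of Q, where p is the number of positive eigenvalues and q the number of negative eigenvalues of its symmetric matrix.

(2, 0)

Write A = [[28, -18, -4], [-18, 13, 4], [-4, 4, 2]].
Row-reducing A symmetrically gives the diagonal entries 28, 10/7, 0.
That gives 2 positive, 1 zero pivots.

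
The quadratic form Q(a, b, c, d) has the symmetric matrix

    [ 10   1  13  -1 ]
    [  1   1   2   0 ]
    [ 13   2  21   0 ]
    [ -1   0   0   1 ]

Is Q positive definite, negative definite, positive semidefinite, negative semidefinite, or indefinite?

Row-reducing A symmetrically gives the diagonal entries 10, 9/10, 32/9, 15/32.
That gives 4 positive pivots.
Hence Q is positive definite.

positive definite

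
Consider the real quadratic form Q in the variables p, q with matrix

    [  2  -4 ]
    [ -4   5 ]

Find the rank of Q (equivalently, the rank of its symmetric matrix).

Symmetric row and column elimination reduces A to a congruent diagonal form with pivots 2, -3.
So there are 1 positive, 1 negative pivots.
The rank is the number of nonzero pivots: 2.

2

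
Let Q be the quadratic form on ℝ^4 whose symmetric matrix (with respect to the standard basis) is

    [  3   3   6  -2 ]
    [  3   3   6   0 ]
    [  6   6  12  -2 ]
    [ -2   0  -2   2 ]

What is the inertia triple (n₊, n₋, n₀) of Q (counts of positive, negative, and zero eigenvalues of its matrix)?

(2, 1, 1)

By Sylvester's law of inertia any congruent diagonalization of A has 2 positive, 1 negative and 1 zero entries.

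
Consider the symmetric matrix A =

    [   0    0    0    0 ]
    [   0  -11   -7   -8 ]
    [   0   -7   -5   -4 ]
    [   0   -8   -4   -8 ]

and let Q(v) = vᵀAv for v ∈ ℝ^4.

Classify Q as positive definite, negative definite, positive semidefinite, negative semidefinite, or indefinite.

negative semidefinite

Congruent diagonalization of A (simultaneous row and column reduction) yields pivots 0, -11, -6/11, 0.
That gives 2 negative, 2 zero pivots.
Hence Q is negative semidefinite.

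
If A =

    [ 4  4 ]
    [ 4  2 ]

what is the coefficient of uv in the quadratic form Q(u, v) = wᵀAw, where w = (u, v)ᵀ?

8

The coefficient of uv is A[1,2] + A[2,1] = 2·4 = 8.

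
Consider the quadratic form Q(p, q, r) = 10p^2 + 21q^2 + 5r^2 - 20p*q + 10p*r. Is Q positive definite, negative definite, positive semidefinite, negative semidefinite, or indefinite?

positive definite

The symmetric matrix is A = [[10, -10, 5], [-10, 21, 0], [5, 0, 5]].
Applying the same elementary operations to the rows and columns of A produces a congruent diagonal matrix with entries 10, 11, 5/22.
That gives 3 positive pivots.
Hence Q is positive definite.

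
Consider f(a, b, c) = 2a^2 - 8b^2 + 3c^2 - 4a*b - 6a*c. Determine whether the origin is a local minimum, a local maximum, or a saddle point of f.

saddle point

The Hessian at the origin is H = [[4, -4, -6], [-4, -16, 0], [-6, 0, 6]].
Congruent diagonalization of H (simultaneous row and column reduction) yields pivots 4, -20, -6/5.
Counting signs: 1 positive, 2 negative.
H is indefinite, so the origin is a saddle point.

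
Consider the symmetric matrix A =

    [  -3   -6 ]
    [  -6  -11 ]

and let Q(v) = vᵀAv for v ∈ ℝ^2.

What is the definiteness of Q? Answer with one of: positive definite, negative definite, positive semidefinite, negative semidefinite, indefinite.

indefinite

Symmetric row and column elimination reduces A to a congruent diagonal form with pivots -3, 1.
That gives 1 positive, 1 negative pivots.
Hence Q is indefinite.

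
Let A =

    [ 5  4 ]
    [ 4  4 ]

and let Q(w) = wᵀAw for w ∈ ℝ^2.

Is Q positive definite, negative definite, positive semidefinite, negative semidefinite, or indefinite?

positive definite

For the 2×2 matrix [[5, 4], [4, 4]]: det = 5·4 − (4)² = 4, trace = 9.
det > 0 so both eigenvalues share the sign of the trace; trace = 9 > 0 ⇒ both positive.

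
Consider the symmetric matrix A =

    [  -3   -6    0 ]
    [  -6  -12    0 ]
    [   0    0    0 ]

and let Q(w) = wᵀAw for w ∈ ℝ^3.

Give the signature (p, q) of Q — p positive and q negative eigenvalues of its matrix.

(0, 1)

Symmetric row and column elimination reduces A to a congruent diagonal form with pivots -3, 0, 0.
Counting signs: 1 negative, 2 zero.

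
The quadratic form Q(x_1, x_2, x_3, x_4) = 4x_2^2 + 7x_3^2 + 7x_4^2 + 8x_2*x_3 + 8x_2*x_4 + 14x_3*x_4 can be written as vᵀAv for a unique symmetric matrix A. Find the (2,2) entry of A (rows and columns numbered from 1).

4

The coefficient of x_2^2 in Q is 4, and that is exactly A[2,2].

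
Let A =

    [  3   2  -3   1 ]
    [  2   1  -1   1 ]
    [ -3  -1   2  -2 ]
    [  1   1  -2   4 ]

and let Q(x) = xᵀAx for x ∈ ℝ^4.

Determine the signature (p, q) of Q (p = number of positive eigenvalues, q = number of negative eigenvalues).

(3, 1)

Congruent diagonalization of A (simultaneous row and column reduction) yields pivots 3, -1/3, 2, 4.
That gives 3 positive, 1 negative pivots.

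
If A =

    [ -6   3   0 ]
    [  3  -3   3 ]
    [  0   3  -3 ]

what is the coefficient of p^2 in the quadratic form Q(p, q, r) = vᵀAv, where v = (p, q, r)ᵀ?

-6

The coefficient of p^2 is the diagonal entry A[1,1] = -6.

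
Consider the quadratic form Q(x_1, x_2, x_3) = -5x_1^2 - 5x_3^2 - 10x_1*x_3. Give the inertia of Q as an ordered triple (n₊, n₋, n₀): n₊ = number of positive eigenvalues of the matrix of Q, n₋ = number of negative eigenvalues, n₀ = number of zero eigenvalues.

(0, 1, 2)

The symmetric matrix is A = [[-5, 0, -5], [0, 0, 0], [-5, 0, -5]].
Applying the same elementary operations to the rows and columns of A produces a congruent diagonal matrix with entries -5, 0, 0.
Counting signs: 1 negative, 2 zero.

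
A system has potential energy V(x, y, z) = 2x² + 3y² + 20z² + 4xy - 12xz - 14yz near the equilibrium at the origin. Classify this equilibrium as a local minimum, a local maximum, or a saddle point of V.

local minimum

The Hessian at the origin is H = [[4, 4, -12], [4, 6, -14], [-12, -14, 40]].
Row-reducing H symmetrically gives the diagonal entries 4, 2, 2.
Counting signs: 3 positive.
H is positive definite, so the origin is a strict local minimum.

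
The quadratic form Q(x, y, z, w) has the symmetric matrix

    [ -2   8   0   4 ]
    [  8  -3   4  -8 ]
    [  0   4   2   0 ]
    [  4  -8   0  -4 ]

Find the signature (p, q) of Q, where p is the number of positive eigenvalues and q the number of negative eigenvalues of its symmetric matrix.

(3, 1)

An LDLᵀ factorisation of A has diagonal entries -2, 29, 42/29, 20/21.
So there are 3 positive, 1 negative pivots.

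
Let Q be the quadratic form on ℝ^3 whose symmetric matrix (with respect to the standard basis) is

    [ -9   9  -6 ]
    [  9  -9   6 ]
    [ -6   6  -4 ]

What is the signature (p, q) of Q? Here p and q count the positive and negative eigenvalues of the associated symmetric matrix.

(0, 1)

Symmetric row and column elimination reduces A to a congruent diagonal form with pivots -9, 0, 0.
That gives 1 negative, 2 zero pivots.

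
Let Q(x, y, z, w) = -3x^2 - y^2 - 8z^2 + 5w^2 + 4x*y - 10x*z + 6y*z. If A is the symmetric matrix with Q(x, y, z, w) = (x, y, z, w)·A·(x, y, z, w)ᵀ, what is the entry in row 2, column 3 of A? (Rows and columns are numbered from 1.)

The coefficient of y·z in Q is 6. For a symmetric A this equals A[2,3] + A[3,2] = 2·A[2,3].
So A[2,3] = 6/2 = 3.

3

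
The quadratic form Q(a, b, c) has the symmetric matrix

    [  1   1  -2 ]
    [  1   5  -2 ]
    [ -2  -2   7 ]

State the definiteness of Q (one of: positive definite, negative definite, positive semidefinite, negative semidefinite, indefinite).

Leading principal minors: Δ_1 = 1, Δ_2 = 4, Δ_3 = 12.
All leading principal minors are positive, so by Sylvester's criterion Q is positive definite.

positive definite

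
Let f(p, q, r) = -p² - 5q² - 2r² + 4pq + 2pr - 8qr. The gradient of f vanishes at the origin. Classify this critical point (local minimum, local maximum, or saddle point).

saddle point

The Hessian at the origin is H = [[-2, 4, 2], [4, -10, -8], [2, -8, -4]].
Congruent diagonalization of H (simultaneous row and column reduction) yields pivots -2, -2, 6.
Counting signs: 1 positive, 2 negative.
H is indefinite, so the origin is a saddle point.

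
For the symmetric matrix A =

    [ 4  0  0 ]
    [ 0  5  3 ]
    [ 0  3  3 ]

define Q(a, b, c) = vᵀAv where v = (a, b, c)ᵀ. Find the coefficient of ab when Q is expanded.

0

The coefficient of ab is A[1,2] + A[2,1] = 2·0 = 0.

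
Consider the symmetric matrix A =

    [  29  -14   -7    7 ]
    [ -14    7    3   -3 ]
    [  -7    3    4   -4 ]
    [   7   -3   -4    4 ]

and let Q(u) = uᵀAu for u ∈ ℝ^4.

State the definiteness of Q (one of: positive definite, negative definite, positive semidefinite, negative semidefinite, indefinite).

positive semidefinite

Congruent diagonalization of A (simultaneous row and column reduction) yields pivots 29, 7/29, 12/7, 0.
Counting signs: 3 positive, 1 zero.
Hence Q is positive semidefinite.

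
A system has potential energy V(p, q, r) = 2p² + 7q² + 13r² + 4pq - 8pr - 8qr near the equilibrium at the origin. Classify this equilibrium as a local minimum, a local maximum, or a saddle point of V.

local minimum

The Hessian at the origin is H = [[4, 4, -8], [4, 14, -8], [-8, -8, 26]].
Congruent diagonalization of H (simultaneous row and column reduction) yields pivots 4, 10, 10.
Counting signs: 3 positive.
H is positive definite, so the origin is a strict local minimum.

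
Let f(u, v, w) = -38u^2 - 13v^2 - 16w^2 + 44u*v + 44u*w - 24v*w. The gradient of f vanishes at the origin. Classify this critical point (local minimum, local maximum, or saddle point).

local maximum

The Hessian at the origin is H = [[-76, 44, 44], [44, -26, -24], [44, -24, -32]].
Symmetric row and column elimination reduces H to a congruent diagonal form with pivots -76, -10/19, -12/5.
Counting signs: 3 negative.
H is negative definite, so the origin is a strict local maximum.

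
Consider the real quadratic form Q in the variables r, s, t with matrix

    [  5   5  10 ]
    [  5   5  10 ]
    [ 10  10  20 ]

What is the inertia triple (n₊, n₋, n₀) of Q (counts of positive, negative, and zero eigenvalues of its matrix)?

Congruent diagonalization of A (simultaneous row and column reduction) yields pivots 5, 0, 0.
That gives 1 positive, 2 zero pivots.

(1, 0, 2)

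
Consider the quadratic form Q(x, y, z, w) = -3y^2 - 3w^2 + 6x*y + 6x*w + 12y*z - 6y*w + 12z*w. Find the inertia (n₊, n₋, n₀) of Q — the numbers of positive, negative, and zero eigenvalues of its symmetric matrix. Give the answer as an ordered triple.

(1, 1, 2)

The symmetric matrix is A = [[0, 3, 0, 3], [3, -3, 6, -3], [0, 6, 0, 6], [3, -3, 6, -3]].
By Sylvester's law of inertia any congruent diagonalization of A has 1 positive, 1 negative and 2 zero entries.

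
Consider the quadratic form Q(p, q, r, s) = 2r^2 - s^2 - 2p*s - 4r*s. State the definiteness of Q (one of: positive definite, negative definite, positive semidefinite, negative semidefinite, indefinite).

The symmetric matrix is A = [[0, 0, 0, -1], [0, 0, 0, 0], [0, 0, 2, -2], [-1, 0, -2, -1]].
A is congruent to a diagonal matrix with 2 positive, 1 negative and 1 zero entries, so Q is indefinite.

indefinite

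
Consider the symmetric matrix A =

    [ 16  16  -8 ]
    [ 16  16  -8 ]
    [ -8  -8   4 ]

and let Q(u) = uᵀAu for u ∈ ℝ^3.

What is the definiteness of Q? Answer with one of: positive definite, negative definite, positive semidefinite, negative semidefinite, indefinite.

Symmetric row and column elimination reduces A to a congruent diagonal form with pivots 16, 0, 0.
That gives 1 positive, 2 zero pivots.
Hence Q is positive semidefinite.

positive semidefinite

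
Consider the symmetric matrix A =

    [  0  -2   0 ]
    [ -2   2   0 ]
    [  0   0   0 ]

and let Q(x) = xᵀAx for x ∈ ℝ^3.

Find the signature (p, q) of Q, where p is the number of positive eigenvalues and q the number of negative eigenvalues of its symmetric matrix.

(1, 1)

By Sylvester's law of inertia any congruent diagonalization of A has 1 positive, 1 negative and 1 zero entries.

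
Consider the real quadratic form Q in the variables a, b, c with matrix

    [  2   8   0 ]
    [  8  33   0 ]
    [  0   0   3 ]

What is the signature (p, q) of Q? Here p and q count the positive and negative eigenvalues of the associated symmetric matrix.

An LDLᵀ factorisation of A has diagonal entries 2, 1, 3.
That gives 3 positive pivots.

(3, 0)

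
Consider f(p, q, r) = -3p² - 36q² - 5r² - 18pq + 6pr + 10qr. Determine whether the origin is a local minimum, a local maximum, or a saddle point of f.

local maximum

The Hessian at the origin is H = [[-6, -18, 6], [-18, -72, 10], [6, 10, -10]].
Row-reducing H symmetrically gives the diagonal entries -6, -18, -4/9.
That gives 3 negative pivots.
H is negative definite, so the origin is a strict local maximum.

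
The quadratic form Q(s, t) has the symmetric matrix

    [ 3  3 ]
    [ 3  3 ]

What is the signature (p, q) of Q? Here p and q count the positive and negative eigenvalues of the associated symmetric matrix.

Applying the same elementary operations to the rows and columns of A produces a congruent diagonal matrix with entries 3, 0.
That gives 1 positive, 1 zero pivots.

(1, 0)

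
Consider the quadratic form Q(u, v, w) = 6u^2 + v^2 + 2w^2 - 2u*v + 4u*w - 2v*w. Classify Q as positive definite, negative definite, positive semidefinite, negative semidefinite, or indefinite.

positive definite

The symmetric matrix of Q is A = [[6, -1, 2], [-1, 1, -1], [2, -1, 2]].
Leading principal minors: Δ_1 = 6, Δ_2 = 5, Δ_3 = 4.
All leading principal minors are positive, so by Sylvester's criterion Q is positive definite.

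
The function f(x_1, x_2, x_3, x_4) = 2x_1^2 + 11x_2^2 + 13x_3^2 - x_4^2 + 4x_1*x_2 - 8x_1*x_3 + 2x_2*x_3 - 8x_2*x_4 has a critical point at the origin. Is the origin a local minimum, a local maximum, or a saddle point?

saddle point

The Hessian at the origin is H = [[4, 4, -8, 0], [4, 22, 2, -8], [-8, 2, 26, 0], [0, -8, 0, -2]].
Applying the same elementary operations to the rows and columns of H produces a congruent diagonal matrix with entries 4, 18, 40/9, -10.
That gives 3 positive, 1 negative pivots.
H is indefinite, so the origin is a saddle point.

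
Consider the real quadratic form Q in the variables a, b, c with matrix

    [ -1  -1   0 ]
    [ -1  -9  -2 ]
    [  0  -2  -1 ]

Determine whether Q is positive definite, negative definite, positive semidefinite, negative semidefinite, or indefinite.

Congruent diagonalization of A (simultaneous row and column reduction) yields pivots -1, -8, -1/2.
Counting signs: 3 negative.
Hence Q is negative definite.

negative definite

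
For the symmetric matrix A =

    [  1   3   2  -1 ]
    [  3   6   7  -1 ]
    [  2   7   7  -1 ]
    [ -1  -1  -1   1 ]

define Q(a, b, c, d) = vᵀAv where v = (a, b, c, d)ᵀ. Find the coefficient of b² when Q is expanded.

6

The coefficient of b² is the diagonal entry A[2,2] = 6.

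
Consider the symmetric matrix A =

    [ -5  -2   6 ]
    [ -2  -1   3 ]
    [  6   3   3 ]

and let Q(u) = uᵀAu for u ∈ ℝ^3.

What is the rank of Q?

3

Applying the same elementary operations to the rows and columns of A produces a congruent diagonal matrix with entries -5, -1/5, 12.
So there are 1 positive, 2 negative pivots.
The rank is the number of nonzero pivots: 3.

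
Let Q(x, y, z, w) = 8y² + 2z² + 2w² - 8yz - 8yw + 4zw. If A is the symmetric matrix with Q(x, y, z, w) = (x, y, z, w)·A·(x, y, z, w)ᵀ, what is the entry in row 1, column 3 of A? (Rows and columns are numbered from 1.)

0

The coefficient of x·z in Q is 0. For a symmetric A this equals A[1,3] + A[3,1] = 2·A[1,3].
So A[1,3] = 0/2 = 0.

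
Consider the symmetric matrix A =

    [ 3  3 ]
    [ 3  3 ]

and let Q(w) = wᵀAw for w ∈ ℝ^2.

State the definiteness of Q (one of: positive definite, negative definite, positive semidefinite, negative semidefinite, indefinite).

Applying the same elementary operations to the rows and columns of A produces a congruent diagonal matrix with entries 3, 0.
Counting signs: 1 positive, 1 zero.
Hence Q is positive semidefinite.

positive semidefinite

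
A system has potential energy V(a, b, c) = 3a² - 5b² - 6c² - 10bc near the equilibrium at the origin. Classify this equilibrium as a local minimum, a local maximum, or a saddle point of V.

saddle point

The Hessian at the origin is H = [[6, 0, 0], [0, -10, -10], [0, -10, -12]].
Symmetric row and column elimination reduces H to a congruent diagonal form with pivots 6, -10, -2.
So there are 1 positive, 2 negative pivots.
H is indefinite, so the origin is a saddle point.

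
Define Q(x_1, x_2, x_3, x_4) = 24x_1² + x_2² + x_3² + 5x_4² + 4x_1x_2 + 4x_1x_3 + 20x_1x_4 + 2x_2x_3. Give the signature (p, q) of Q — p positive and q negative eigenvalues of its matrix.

(2, 0)

The symmetric matrix is A = [[24, 2, 2, 10], [2, 1, 1, 0], [2, 1, 1, 0], [10, 0, 0, 5]].
Congruent diagonalization of A (simultaneous row and column reduction) yields pivots 24, 5/6, 0, 0.
Counting signs: 2 positive, 2 zero.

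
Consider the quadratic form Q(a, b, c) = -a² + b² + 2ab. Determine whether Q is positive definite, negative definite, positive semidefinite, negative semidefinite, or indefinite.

The symmetric matrix is A = [[-1, 1, 0], [1, 1, 0], [0, 0, 0]].
Applying the same elementary operations to the rows and columns of A produces a congruent diagonal matrix with entries -1, 2, 0.
That gives 1 positive, 1 negative, 1 zero pivots.
Hence Q is indefinite.

indefinite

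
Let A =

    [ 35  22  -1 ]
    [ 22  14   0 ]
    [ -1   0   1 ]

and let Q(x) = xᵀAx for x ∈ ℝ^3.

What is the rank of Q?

3

Symmetric row and column elimination reduces A to a congruent diagonal form with pivots 35, 6/35, -4/3.
That gives 2 positive, 1 negative pivots.
The rank is the number of nonzero pivots: 3.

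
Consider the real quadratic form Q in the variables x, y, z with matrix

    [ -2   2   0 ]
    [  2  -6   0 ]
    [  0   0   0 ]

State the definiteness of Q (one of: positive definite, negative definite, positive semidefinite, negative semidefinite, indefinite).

Symmetric row and column elimination reduces A to a congruent diagonal form with pivots -2, -4, 0.
Counting signs: 2 negative, 1 zero.
Hence Q is negative semidefinite.

negative semidefinite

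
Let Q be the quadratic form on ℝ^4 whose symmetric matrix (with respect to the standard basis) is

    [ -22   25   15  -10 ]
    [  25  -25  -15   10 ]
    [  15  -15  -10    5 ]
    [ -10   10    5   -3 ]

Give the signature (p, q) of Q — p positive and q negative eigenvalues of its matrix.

Symmetric row and column elimination reduces A to a congruent diagonal form with pivots -22, 75/22, -1, 2.
Counting signs: 2 positive, 2 negative.

(2, 2)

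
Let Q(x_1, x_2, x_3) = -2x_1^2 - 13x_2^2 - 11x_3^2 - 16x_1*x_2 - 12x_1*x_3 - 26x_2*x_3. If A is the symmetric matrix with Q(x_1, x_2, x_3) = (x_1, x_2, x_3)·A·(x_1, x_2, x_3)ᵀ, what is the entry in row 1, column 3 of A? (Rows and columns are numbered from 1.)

-6

The coefficient of x_1·x_3 in Q is -12. For a symmetric A this equals A[1,3] + A[3,1] = 2·A[1,3].
So A[1,3] = -12/2 = -6.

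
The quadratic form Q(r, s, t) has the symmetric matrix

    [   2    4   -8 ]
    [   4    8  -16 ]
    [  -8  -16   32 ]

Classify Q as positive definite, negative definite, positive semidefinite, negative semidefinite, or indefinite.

positive semidefinite

Congruent diagonalization of A (simultaneous row and column reduction) yields pivots 2, 0, 0.
That gives 1 positive, 2 zero pivots.
Hence Q is positive semidefinite.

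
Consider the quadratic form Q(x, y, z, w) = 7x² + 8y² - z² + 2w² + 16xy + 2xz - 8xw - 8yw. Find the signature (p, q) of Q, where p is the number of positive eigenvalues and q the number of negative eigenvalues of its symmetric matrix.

(1, 1)

The associated matrix is A = [[7, 8, 1, -4], [8, 8, 0, -4], [1, 0, -1, 0], [-4, -4, 0, 2]].
Row-reducing A symmetrically gives the diagonal entries 7, -8/7, 0, 0.
So there are 1 positive, 1 negative, 2 zero pivots.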